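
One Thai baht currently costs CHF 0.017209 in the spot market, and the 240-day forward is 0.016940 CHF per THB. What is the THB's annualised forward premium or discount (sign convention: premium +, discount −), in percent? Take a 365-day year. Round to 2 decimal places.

T = 240/365 years.
THB trades forward at -1.56314% vs spot over the period.
Annualise by dividing by T: -0.0156314 / (240/365) = -0.023773 → -2.38%.

-2.38%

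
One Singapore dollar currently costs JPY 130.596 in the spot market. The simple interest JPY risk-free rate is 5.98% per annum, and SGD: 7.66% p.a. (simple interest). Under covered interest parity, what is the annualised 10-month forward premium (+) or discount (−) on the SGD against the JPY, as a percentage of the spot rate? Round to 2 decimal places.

-1.58%

T = 10/12 years.
CIP forward (JPY per SGD) = 130.596 × 1.0498333/1.0638333 = 128.877362.
(F − S)/S ÷ T = (128.877362 − 130.596)/130.596/(10/12) = -0.015792 → -1.58%.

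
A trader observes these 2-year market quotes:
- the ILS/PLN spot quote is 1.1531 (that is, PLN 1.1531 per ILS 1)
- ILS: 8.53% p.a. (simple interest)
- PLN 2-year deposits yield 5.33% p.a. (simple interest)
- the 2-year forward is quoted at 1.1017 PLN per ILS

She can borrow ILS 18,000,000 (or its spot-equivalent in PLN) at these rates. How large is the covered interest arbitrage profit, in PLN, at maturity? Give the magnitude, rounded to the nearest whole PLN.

T = 2 years.
Keep in ILS, deliver into the forward: 18,000,000·1.170600·1.1017 = PLN 23,213,700.36.
Swap to PLN now, deposit: 18,000,000·1.1531·1.106600 = PLN 22,968,368.28.
The quoted forward overvalues ILS, so borrow PLN, buy ILS at spot, deposit the ILS at 8.53%, and sell the proceeds forward at 1.1017.
The gap between the two covered legs is PLN 245,332.

PLN 245,332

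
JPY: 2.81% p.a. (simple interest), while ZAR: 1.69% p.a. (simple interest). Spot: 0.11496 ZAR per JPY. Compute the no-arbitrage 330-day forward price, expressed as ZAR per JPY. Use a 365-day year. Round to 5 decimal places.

T = 330/365 years.
Growth of 1 ZAR over T: 1 + 0.0169×330/365 = 1.0152795.
Growth of 1 JPY over T: 1 + 0.0281×330/365 = 1.0254055.
CIP: F = S · (grow ZAR)/(grow JPY) = 0.11496 × 1.0152795/1.0254055 = 0.1138248 ZAR per JPY.

0.11382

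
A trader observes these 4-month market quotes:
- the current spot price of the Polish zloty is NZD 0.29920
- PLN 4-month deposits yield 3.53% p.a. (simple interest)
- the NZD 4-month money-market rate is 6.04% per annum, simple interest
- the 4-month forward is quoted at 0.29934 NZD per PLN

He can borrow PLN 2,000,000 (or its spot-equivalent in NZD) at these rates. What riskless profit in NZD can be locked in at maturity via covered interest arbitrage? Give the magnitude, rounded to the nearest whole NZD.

NZD 4,723

T = 4/12 years.
Route A — deposit PLN, sell forward: 2,000,000 × 1.01176667 × 0.29934 = NZD 605,724.47.
Route B — convert at spot, deposit NZD: 2,000,000 × 0.29920 × 1.02013333 = NZD 610,447.78.
The quoted forward undervalues PLN, so borrow PLN, convert to NZD at spot, deposit the NZD at 6.04%, and buy PLN forward at 0.29934 to cover the loan.
The gap between the two covered legs is NZD 4,723.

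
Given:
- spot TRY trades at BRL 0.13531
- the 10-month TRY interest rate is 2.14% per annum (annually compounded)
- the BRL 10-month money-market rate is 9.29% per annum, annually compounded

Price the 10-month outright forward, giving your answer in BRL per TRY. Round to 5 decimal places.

T = 10/12 years.
Growth of 1 BRL over T: (1 + 0.0929)^(10/12) = 1.076838.
TRY growth factor: (1 + 0.0214)^(10/12) = 1.0178018.
Forward (BRL per TRY) = 0.13531 × 1.076838 / 1.0178018 = 0.1431585.

0.14316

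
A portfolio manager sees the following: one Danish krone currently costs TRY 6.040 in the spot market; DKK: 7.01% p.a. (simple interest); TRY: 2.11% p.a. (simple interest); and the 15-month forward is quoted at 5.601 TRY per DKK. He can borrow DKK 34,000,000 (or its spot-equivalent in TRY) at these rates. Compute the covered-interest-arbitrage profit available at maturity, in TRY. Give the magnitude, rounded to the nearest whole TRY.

T = 15/12 years.
Keep in DKK, deliver into the forward: 34,000,000·1.087625·5.601 = TRY 207,120,779.25.
Swap to TRY now, deposit: 34,000,000·6.040·1.026375 = TRY 210,776,370.00.
The quoted forward undervalues DKK, so borrow DKK, convert to TRY at spot, deposit the TRY at 2.11%, and buy DKK forward at 5.601 to cover the loan.
The gap between the two covered legs is TRY 3,655,591.

TRY 3,655,591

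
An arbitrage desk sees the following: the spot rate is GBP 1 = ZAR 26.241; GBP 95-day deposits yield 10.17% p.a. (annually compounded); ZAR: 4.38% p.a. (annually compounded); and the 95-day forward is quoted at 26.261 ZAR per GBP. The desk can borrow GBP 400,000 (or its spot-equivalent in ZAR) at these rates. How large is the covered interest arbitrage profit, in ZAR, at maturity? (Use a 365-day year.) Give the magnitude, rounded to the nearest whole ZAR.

T = 95/365 years.
Invest the GBP and cover forward: 400,000 × 1.0255291161 × 26.261 = ZAR 10,772,568.05.
Convert at spot and invest in ZAR: 400,000 × 26.241 × 1.0112198746 = ZAR 10,614,168.29.
The quoted forward overvalues GBP, so borrow ZAR, buy GBP at spot, deposit the GBP at 10.17%, and sell the proceeds forward at 26.261.
The gap between the two covered legs is ZAR 158,400.

ZAR 158,400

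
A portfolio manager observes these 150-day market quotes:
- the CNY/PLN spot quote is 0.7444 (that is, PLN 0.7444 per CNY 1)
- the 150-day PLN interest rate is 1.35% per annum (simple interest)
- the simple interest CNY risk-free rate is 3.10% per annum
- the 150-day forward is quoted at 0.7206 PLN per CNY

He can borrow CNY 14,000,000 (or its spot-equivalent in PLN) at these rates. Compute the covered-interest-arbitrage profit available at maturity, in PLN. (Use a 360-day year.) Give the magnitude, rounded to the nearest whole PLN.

PLN 261,513

T = 150/360 years.
Route A — deposit CNY, sell forward: 14,000,000 × 1.0129166667 × 0.7206 = PLN 10,218,708.50.
Route B — convert at spot, deposit PLN: 14,000,000 × 0.7444 × 1.005625 = PLN 10,480,221.50.
The quoted forward undervalues CNY, so borrow CNY, convert to PLN at spot, deposit the PLN at 1.35%, and buy CNY forward at 0.7206 to cover the loan.
The gap between the two covered legs is PLN 261,513.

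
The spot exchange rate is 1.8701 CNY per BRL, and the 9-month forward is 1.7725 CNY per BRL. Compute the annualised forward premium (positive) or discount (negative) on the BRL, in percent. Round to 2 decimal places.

T = 9/12 years.
Period premium: (1.7725 − 1.8701)/1.8701 = -0.0521897.
Per annum: -0.0521897 / (9/12) = -0.069586 = -6.96%.

-6.96%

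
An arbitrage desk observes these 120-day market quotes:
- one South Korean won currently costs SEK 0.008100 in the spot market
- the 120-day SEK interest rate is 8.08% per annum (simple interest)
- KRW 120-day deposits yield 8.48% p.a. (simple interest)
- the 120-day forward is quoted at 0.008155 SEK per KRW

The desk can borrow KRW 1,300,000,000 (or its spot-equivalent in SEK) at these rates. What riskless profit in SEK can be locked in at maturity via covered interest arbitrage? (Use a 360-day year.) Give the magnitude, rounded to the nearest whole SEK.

SEK 87,561

T = 120/360 years.
Route A — deposit KRW, sell forward: 1,300,000,000 × 1.0282666667 × 0.008155 = SEK 10,901,169.07.
Route B — convert at spot, deposit SEK: 1,300,000,000 × 0.008100 × 1.0269333333 = SEK 10,813,608.00.
The quoted forward overvalues KRW, so borrow SEK, buy KRW at spot, deposit the KRW at 8.48%, and sell the proceeds forward at 0.008155.
Arbitrage profit = |10,901,169.07 − 10,813,608.00| = SEK 87,561.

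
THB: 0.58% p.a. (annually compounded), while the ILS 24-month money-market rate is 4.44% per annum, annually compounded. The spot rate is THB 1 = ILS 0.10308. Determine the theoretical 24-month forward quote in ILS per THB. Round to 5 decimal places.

0.11114

T = 2 years.
ILS growth factor: (1 + 0.0444)^2 = 1.0907714.
THB growth factor: (1 + 0.0058)^2 = 1.0116336.
CIP: F = S · (grow ILS)/(grow THB) = 0.10308 × 1.0907714/1.0116336 = 0.1111437 ILS per THB.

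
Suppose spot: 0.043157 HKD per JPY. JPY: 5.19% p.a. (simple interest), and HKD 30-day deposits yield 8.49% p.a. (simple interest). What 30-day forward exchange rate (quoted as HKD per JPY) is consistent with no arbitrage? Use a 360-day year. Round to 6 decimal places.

T = 30/360 years.
HKD accumulates by 1 + 0.0849×30/360 = 1.007075.
JPY growth factor: 1 + 0.0519×30/360 = 1.004325.
Forward (HKD per JPY) = 0.043157 × 1.007075 / 1.004325 = 0.04327517.

0.043275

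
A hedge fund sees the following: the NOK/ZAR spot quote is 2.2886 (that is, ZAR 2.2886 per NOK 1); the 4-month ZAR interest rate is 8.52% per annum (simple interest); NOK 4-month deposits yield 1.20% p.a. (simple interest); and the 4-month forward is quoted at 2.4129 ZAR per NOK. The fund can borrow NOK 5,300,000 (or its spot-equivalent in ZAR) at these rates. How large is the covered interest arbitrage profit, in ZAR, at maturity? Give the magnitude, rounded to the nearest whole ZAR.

T = 4/12 years.
Route A — deposit NOK, sell forward: 5,300,000 × 1.004000 × 2.4129 = ZAR 12,839,523.48.
Route B — convert at spot, deposit ZAR: 5,300,000 × 2.2886 × 1.028400 = ZAR 12,474,060.07.
The quoted forward overvalues NOK, so borrow ZAR, buy NOK at spot, deposit the NOK at 1.20%, and sell the proceeds forward at 2.4129.
Profit = 12,839,523.48 − 12,474,060.07 = ZAR 365,463.

ZAR 365,463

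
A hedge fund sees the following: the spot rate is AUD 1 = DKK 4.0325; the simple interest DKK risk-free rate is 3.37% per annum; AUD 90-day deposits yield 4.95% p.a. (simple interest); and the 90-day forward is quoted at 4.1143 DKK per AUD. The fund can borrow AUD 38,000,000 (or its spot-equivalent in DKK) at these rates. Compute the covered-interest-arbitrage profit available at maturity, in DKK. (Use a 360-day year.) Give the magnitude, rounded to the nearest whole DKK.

T = 90/360 years.
Route A — deposit AUD, sell forward: 38,000,000 × 1.012375 × 4.1143 = DKK 158,278,149.58.
Route B — convert at spot, deposit DKK: 38,000,000 × 4.0325 × 1.008425 = DKK 154,526,004.88.
The quoted forward overvalues AUD, so borrow DKK, buy AUD at spot, deposit the AUD at 4.95%, and sell the proceeds forward at 4.1143.
The gap between the two covered legs is DKK 3,752,145.

DKK 3,752,145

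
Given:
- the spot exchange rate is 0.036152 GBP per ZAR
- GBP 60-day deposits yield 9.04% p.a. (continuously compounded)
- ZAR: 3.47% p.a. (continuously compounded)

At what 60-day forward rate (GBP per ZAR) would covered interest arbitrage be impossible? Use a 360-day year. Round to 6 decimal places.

0.036489

T = 60/360 years.
GBP growth factor: e^(0.0904×60/360) = 1.0151807.
ZAR growth factor: e^(0.0347×60/360) = 1.0058001.
Forward (GBP per ZAR) = 0.036152 × 1.0151807 / 1.0058001 = 0.03648917.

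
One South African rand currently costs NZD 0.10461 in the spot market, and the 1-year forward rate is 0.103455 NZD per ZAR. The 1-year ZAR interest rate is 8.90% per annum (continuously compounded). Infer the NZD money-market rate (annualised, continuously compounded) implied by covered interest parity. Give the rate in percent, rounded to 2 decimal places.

7.79%

T = 1 year.
F/S = 0.103455/0.10461 = 0.9889590 = (growth of NZD) / (growth of ZAR).
ZAR growth factor: e^(0.0890×1) = 1.0930807.
So the NZD growth factor = 1.081012.
Take logs: ln 1.081012 / 1 = 0.077898, so 7.79%.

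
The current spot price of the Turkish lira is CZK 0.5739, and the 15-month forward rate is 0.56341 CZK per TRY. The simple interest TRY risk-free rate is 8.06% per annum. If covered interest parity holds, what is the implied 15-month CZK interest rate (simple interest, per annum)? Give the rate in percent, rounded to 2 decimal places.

T = 15/12 years.
CIP gives F = S · g_CZK/g_TRY, so g_CZK/g_TRY = 0.56341/0.5739 = 0.9817216.
TRY growth factor: 1 + 0.0806×15/12 = 1.100750.
So the CZK growth factor = 1.0806301.
(1.0806301 − 1)/T = 0.064504, i.e. 6.45%.

6.45%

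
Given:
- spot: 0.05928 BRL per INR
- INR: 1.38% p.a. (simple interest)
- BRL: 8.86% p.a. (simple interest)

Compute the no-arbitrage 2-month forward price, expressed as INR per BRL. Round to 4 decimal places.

16.6619

T = 2/12 years.
BRL accumulates by 1 + 0.0886×2/12 = 1.01476667.
INR growth factor: 1 + 0.0138×2/12 = 1.002300.
CIP: F = S · (grow BRL)/(grow INR) = 0.05928 × 1.01476667/1.002300 = 0.060017328 BRL per INR.
Invert for INR per BRL: 1 / 0.060017328 = 16.6619.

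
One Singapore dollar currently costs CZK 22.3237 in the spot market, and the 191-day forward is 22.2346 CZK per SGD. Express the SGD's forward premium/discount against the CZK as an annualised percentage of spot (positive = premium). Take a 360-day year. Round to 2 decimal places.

T = 191/360 years.
(F − S)/S = (22.2346 − 22.3237)/22.3237 = -0.0039913.
Per annum: -0.0039913 / (191/360) = -0.007523 = -0.75%.

-0.75%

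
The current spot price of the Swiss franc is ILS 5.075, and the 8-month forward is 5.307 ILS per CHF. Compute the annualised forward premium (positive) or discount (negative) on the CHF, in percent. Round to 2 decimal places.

T = 8/12 years.
(F − S)/S = (5.307 − 5.075)/5.075 = 0.0457143.
×(1/T) gives 6.86% p.a.

+6.86%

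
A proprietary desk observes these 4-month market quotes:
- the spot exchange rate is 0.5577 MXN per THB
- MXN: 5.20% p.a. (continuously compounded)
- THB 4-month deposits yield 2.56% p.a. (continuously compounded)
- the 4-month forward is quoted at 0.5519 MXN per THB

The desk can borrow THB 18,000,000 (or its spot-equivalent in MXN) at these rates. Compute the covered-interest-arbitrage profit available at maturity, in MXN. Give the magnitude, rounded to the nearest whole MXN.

MXN 194,785

T = 4/12 years.
Invest the THB and cover forward: 18,000,000 × 1.008569846 × 0.5519 = MXN 10,019,334.56.
Convert at spot and invest in MXN: 18,000,000 × 0.5577 × 1.0174844273 = MXN 10,214,119.17.
The quoted forward undervalues THB, so borrow THB, convert to MXN at spot, deposit the MXN at 5.20%, and buy THB forward at 0.5519 to cover the loan.
Arbitrage profit = |10,019,334.56 − 10,214,119.17| = MXN 194,785.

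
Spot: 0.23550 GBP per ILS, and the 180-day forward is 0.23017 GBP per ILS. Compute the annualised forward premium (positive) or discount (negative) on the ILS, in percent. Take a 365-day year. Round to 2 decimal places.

-4.59%

T = 180/365 years.
(F − S)/S = (0.23017 − 0.2355)/0.2355 = -0.0226327.
Per annum: -0.0226327 / (180/365) = -0.045894 = -4.59%.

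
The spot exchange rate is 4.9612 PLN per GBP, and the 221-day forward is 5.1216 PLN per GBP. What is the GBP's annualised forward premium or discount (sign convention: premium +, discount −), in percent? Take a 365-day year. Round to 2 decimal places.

T = 221/365 years.
GBP trades forward at +3.23309% vs spot over the period.
Per annum: 0.0323309 / (221/365) = 0.053397 = 5.34%.

+5.34%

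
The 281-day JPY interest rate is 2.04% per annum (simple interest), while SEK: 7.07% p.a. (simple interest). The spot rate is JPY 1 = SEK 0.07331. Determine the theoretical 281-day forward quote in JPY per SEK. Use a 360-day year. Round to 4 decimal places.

13.1332

T = 281/360 years.
SEK growth factor: 1 + 0.0707×281/360 = 1.05518528.
Growth of 1 JPY over T: 1 + 0.0204×281/360 = 1.01592333.
Forward (SEK per JPY) = 0.07331 × 1.05518528 / 1.01592333 = 0.076143180.
Quoted the other way: 1/0.076143180 = 13.1332 JPY per SEK.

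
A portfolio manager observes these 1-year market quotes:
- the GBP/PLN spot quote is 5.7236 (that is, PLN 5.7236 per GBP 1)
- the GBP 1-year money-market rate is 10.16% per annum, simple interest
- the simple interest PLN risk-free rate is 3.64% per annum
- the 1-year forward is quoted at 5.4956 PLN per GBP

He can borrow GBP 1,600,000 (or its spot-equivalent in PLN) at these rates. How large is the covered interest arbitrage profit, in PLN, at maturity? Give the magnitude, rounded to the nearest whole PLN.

T = 1 year.
Route A — deposit GBP, sell forward: 1,600,000 × 1.101600 × 5.4956 = PLN 9,686,324.74.
Route B — convert at spot, deposit PLN: 1,600,000 × 5.7236 × 1.036400 = PLN 9,491,102.46.
The quoted forward overvalues GBP, so borrow PLN, buy GBP at spot, deposit the GBP at 10.16%, and sell the proceeds forward at 5.4956.
Profit = 9,686,324.74 − 9,491,102.46 = PLN 195,222.

PLN 195,222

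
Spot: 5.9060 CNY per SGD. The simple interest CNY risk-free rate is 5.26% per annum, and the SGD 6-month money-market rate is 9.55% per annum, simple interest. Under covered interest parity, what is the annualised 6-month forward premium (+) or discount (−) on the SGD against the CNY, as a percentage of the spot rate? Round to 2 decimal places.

T = 6/12 years.
F = S · g_CNY/g_SGD = 5.906 × 1.026300/1.047750 = 5.7850898.
Annualised premium = (F − S)/S × (1/T) = (5.7850898 − 5.906)/5.906 ÷ (6/12) = -4.09%.

-4.09%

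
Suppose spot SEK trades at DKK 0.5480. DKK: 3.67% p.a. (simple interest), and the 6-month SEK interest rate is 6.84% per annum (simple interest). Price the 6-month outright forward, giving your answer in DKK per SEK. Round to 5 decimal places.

T = 6/12 years.
DKK growth factor: 1 + 0.0367×6/12 = 1.018350.
SEK accumulates by 1 + 0.0684×6/12 = 1.034200.
Forward (DKK per SEK) = 0.548 × 1.018350 / 1.034200 = 0.5396014.

0.53960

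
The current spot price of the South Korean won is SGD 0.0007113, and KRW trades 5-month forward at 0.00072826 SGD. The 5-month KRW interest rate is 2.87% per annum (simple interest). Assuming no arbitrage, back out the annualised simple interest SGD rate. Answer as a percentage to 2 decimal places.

T = 5/12 years.
F/S = 0.00072826/0.0007113 = 1.0238437 = (growth of SGD) / (growth of KRW).
The KRW side grows by 1 + 0.0287×5/12 = 1.0119583.
That pins the SGD growth at 1.0360871.
(1.0360871 − 1)/T = 0.086609, i.e. 8.66%.

8.66%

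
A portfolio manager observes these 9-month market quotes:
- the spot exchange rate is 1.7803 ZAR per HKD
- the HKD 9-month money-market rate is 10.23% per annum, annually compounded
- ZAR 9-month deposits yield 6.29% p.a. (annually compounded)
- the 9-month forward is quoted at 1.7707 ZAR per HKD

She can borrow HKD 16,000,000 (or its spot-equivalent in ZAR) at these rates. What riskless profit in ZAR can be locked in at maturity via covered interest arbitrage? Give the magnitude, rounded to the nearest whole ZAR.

ZAR 659,963

T = 9/12 years.
Route A — deposit HKD, sell forward: 16,000,000 × 1.0757834421 × 1.7707 = ZAR 30,478,235.85.
Route B — convert at spot, deposit ZAR: 16,000,000 × 1.7803 × 1.0468134771 = ZAR 29,818,272.53.
The quoted forward overvalues HKD, so borrow ZAR, buy HKD at spot, deposit the HKD at 10.23%, and sell the proceeds forward at 1.7707.
Arbitrage profit = |30,478,235.85 − 29,818,272.53| = ZAR 659,963.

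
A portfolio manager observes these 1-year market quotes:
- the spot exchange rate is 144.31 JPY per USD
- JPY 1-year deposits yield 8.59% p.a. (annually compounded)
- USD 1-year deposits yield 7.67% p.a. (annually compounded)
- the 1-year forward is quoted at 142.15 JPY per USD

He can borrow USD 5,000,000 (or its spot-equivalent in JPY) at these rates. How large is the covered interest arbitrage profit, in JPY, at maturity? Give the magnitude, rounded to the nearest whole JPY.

T = 1 year.
Keep in USD, deliver into the forward: 5,000,000·1.076700·142.15 = JPY 765,264,525.00.
Swap to JPY now, deposit: 5,000,000·144.31·1.085900 = JPY 783,531,145.00.
The quoted forward undervalues USD, so borrow USD, convert to JPY at spot, deposit the JPY at 8.59%, and buy USD forward at 142.15 to cover the loan.
Profit = 783,531,145.00 − 765,264,525.00 = JPY 18,266,620.

JPY 18,266,620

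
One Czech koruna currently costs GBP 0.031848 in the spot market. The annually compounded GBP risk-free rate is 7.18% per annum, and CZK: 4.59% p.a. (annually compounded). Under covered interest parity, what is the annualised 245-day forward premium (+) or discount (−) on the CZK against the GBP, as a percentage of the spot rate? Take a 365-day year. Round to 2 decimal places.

+2.47%

T = 245/365 years.
F = S · g_GBP/g_CZK = 0.031848 × 1.0476431/1.0305817 = 0.032375247.
(F − S)/S ÷ T = (0.032375247 − 0.031848)/0.031848/(245/365) = 0.024664 → 2.47%.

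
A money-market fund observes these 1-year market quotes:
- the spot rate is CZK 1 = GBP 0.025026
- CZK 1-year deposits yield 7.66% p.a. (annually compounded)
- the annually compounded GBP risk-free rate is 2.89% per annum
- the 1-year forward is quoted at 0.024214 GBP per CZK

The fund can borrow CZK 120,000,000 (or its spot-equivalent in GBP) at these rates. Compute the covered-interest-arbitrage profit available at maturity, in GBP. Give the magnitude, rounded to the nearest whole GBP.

T = 1 year.
Keep in CZK, deliver into the forward: 120,000,000·1.076600·0.024214 = GBP 3,128,255.09.
Swap to GBP now, deposit: 120,000,000·0.025026·1.028900 = GBP 3,089,910.17.
The quoted forward overvalues CZK, so borrow GBP, buy CZK at spot, deposit the CZK at 7.66%, and sell the proceeds forward at 0.024214.
The gap between the two covered legs is GBP 38,345.

GBP 38,345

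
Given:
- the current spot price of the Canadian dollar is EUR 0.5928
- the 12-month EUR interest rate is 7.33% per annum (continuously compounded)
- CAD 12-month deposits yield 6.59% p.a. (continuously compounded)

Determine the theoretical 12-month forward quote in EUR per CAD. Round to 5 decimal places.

T = 1 year.
Growth of 1 EUR over T: e^(0.0733×1) = 1.0760533.
CAD accumulates by e^(0.0659×1) = 1.0681199.
So F = 0.5928 × 1.0760533 / 1.0681199 = 0.5972030 (EUR/CAD).

0.59720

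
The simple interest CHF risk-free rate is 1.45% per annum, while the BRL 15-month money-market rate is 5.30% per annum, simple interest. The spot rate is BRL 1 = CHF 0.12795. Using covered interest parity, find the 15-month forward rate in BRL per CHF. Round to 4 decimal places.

8.1850

T = 15/12 years.
CHF growth factor: 1 + 0.0145×15/12 = 1.018125.
BRL accumulates by 1 + 0.0530×15/12 = 1.066250.
Forward (CHF per BRL) = 0.12795 × 1.018125 / 1.066250 = 0.1221750.
Invert for BRL per CHF: 1 / 0.1221750 = 8.1850.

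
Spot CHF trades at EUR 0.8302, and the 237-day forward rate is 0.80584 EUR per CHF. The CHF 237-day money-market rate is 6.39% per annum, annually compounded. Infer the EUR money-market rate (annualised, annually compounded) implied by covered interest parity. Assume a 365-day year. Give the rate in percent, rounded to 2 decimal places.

1.62%

T = 237/365 years.
F/S = 0.80584/0.8302 = 0.9706577 = (growth of EUR) / (growth of CHF).
CHF growth factor: (1 + 0.0639)^(237/365) = 1.0410392.
That pins the EUR growth at 1.0104927.
Annualise: 1.0104927^(365/237) − 1 = 0.016205 = 1.62%.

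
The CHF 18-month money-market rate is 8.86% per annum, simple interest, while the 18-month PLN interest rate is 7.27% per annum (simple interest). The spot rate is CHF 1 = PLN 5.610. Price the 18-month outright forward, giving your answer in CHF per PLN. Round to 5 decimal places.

0.18209

T = 18/12 years.
Growth of 1 PLN over T: 1 + 0.0727×18/12 = 1.109050.
Growth of 1 CHF over T: 1 + 0.0886×18/12 = 1.132900.
So F = 5.61 × 1.109050 / 1.132900 = 5.491897 (PLN/CHF).
Quoted the other way: 1/5.491897 = 0.18209 CHF per PLN.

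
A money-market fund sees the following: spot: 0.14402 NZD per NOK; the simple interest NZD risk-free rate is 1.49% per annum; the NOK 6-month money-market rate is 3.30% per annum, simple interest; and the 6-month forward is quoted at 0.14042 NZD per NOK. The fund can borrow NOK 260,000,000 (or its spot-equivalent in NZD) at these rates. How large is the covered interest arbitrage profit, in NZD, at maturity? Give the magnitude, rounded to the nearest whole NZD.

T = 6/12 years.
Route A — deposit NOK, sell forward: 260,000,000 × 1.016500 × 0.14042 = NZD 37,111,601.80.
Route B — convert at spot, deposit NZD: 260,000,000 × 0.14402 × 1.007450 = NZD 37,724,166.74.
The quoted forward undervalues NOK, so borrow NOK, convert to NZD at spot, deposit the NZD at 1.49%, and buy NOK forward at 0.14042 to cover the loan.
Arbitrage profit = |37,111,601.80 − 37,724,166.74| = NZD 612,565.

NZD 612,565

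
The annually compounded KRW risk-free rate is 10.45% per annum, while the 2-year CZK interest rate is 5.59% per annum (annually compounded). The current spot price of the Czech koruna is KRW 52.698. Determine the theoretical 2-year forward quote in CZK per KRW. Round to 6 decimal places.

T = 2 years.
Growth of 1 KRW over T: (1 + 0.1045)^2 = 1.2199203.
CZK accumulates by (1 + 0.0559)^2 = 1.1149248.
CIP: F = S · (grow KRW)/(grow CZK) = 52.698 × 1.2199203/1.1149248 = 57.66071 KRW per CZK.
Invert for CZK per KRW: 1 / 57.66071 = 0.017343.

0.017343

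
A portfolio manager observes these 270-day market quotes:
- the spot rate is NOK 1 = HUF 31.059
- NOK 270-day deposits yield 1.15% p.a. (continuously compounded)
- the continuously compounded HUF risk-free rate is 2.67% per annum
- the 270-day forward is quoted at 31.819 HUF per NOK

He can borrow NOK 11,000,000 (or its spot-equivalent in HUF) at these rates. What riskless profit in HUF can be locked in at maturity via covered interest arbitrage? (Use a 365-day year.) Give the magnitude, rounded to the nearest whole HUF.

HUF 4,535,295

T = 270/365 years.
Keep in NOK, deliver into the forward: 11,000,000·1.00854313538·31.819 = HUF 352,999,174.27.
Swap to HUF now, deposit: 11,000,000·31.059·1.01994702016 = HUF 348,463,879.49.
The quoted forward overvalues NOK, so borrow HUF, buy NOK at spot, deposit the NOK at 1.15%, and sell the proceeds forward at 31.819.
Profit = 352,999,174.27 − 348,463,879.49 = HUF 4,535,295.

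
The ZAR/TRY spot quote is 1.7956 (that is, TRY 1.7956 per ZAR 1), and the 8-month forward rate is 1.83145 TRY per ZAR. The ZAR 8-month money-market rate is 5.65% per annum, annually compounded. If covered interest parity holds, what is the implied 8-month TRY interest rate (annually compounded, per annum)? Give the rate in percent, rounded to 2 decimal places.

T = 8/12 years.
By CIP, F/S equals the TRY-to-ZAR growth ratio: 1.83145/1.7956 = 1.0199655.
ZAR growth factor: (1 + 0.0565)^(8/12) = 1.0373206.
So the TRY growth factor = 1.0580312.
r = 1.0580312^(12/8) − 1 = 0.088298 → 8.83%.

8.83%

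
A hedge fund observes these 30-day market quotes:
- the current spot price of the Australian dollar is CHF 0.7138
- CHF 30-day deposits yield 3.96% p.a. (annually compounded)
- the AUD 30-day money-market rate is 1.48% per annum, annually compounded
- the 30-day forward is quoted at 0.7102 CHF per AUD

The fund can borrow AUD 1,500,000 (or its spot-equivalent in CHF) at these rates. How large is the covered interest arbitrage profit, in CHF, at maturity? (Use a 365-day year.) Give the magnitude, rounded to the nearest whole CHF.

CHF 7,536

T = 30/365 years.
Keep in AUD, deliver into the forward: 1,500,000·1.001208254·0.7102 = CHF 1,066,587.15.
Swap to CHF now, deposit: 1,500,000·0.7138·1.003197102 = CHF 1,074,123.14.
The quoted forward undervalues AUD, so borrow AUD, convert to CHF at spot, deposit the CHF at 3.96%, and buy AUD forward at 0.7102 to cover the loan.
The gap between the two covered legs is CHF 7,536.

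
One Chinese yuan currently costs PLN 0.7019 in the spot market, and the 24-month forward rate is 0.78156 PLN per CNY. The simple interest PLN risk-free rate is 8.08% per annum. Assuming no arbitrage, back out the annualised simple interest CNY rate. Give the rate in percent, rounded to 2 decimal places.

2.16%

T = 2 years.
CIP gives F = S · g_PLN/g_CNY, so g_PLN/g_CNY = 0.78156/0.7019 = 1.1134920.
PLN growth factor: 1 + 0.0808×2 = 1.161600.
So the CNY growth factor = 1.0432046.
(1.0432046 − 1)/T = 0.021602, i.e. 2.16%.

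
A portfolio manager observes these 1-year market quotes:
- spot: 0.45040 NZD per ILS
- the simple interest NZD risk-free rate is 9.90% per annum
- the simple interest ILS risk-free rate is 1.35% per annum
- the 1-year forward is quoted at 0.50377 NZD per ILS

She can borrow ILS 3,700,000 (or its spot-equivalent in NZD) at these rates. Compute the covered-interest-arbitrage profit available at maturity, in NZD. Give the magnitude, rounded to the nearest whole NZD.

T = 1 year.
Invest the ILS and cover forward: 3,700,000 × 1.013500 × 0.50377 = NZD 1,889,112.31.
Convert at spot and invest in NZD: 3,700,000 × 0.45040 × 1.099000 = NZD 1,831,461.52.
The quoted forward overvalues ILS, so borrow NZD, buy ILS at spot, deposit the ILS at 1.35%, and sell the proceeds forward at 0.50377.
The gap between the two covered legs is NZD 57,651.

NZD 57,651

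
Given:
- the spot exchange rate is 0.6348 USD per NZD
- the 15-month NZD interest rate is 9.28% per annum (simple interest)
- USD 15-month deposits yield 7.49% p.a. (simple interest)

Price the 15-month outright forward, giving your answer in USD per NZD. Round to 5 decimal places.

T = 15/12 years.
USD growth factor: 1 + 0.0749×15/12 = 1.093625.
Growth of 1 NZD over T: 1 + 0.0928×15/12 = 1.116000.
Forward (USD per NZD) = 0.6348 × 1.093625 / 1.116000 = 0.6220727.

0.62207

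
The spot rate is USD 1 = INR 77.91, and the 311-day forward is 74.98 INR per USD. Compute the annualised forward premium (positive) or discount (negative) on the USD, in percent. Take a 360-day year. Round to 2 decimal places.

T = 311/360 years.
Period premium: (74.98 − 77.91)/77.91 = -0.0376075.
Annualise by dividing by T: -0.0376075 / (311/360) = -0.043533 → -4.35%.

-4.35%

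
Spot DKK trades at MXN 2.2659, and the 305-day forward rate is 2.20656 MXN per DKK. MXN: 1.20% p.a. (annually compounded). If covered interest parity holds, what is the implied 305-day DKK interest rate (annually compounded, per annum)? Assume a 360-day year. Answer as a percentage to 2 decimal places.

T = 305/360 years.
CIP gives F = S · g_MXN/g_DKK, so g_MXN/g_DKK = 2.20656/2.2659 = 0.9738117.
MXN growth factor: (1 + 0.0120)^(305/360) = 1.0101574.
So the DKK growth factor = 1.0373231.
r = 1.0373231^(360/305) − 1 = 0.044200 → 4.42%.

4.42%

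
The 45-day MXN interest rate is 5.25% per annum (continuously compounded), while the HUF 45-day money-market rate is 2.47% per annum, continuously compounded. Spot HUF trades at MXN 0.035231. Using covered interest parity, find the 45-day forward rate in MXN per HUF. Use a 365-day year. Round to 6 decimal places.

0.035352

T = 45/365 years.
MXN accumulates by e^(0.0525×45/365) = 1.0064936.
HUF growth factor: e^(0.0247×45/365) = 1.0030498.
So F = 0.035231 × 1.0064936 / 1.0030498 = 0.03535196 (MXN/HUF).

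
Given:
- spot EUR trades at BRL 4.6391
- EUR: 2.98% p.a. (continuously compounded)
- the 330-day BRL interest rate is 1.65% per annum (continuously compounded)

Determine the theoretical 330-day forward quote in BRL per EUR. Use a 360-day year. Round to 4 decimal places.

4.5829

T = 330/360 years.
BRL growth factor: e^(0.0165×330/360) = 1.015240.
EUR accumulates by e^(0.0298×330/360) = 1.0276932.
Forward (BRL per EUR) = 4.6391 × 1.015240 / 1.0276932 = 4.582885.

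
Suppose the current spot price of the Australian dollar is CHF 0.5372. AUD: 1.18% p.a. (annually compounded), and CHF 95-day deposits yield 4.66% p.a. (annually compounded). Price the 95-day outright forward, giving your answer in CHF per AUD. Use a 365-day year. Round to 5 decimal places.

0.54195

T = 95/365 years.
Growth of 1 CHF over T: (1 + 0.0466)^(95/365) = 1.0119252.
AUD growth factor: (1 + 0.0118)^(95/365) = 1.0030579.
CIP: F = S · (grow CHF)/(grow AUD) = 0.5372 × 1.0119252/1.0030579 = 0.5419490 CHF per AUD.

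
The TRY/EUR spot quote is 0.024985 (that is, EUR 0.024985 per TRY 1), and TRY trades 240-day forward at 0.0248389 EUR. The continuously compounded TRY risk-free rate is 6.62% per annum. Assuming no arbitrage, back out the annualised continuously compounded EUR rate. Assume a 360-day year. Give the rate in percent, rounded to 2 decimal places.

5.74%

T = 240/360 years.
F/S = 0.0248389/0.024985 = 0.9941525 = (growth of EUR) / (growth of TRY).
The TRY side grows by e^(0.0662×240/360) = 1.0451217.
That pins the EUR growth at 1.0390104.
r = ln(1.0390104)/(240/360) = 0.057403 → 5.74%.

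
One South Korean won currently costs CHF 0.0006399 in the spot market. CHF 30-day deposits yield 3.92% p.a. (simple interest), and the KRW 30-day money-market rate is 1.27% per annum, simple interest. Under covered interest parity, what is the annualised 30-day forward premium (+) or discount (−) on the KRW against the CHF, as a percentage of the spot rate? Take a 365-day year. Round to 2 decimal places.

+2.65%

T = 30/365 years.
No-arbitrage forward: 0.0006399 × 1.0032219 / 1.0010438 = 0.0006412923 CHF/KRW.
(F − S)/S ÷ T = (0.0006412923 − 0.0006399)/0.0006399/(30/365) = 0.026472 → 2.65%.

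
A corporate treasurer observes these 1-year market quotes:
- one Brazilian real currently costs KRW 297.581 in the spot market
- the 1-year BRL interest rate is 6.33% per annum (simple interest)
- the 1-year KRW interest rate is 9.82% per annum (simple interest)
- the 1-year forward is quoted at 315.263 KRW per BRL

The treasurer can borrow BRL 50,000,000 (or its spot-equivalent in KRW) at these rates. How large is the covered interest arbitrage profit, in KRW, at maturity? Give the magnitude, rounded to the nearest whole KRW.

KRW 420,784,685

T = 1 year.
Keep in BRL, deliver into the forward: 50,000,000·1.063300·315.263 = KRW 16,760,957,395.00.
Swap to KRW now, deposit: 50,000,000·297.581·1.098200 = KRW 16,340,172,710.00.
The quoted forward overvalues BRL, so borrow KRW, buy BRL at spot, deposit the BRL at 6.33%, and sell the proceeds forward at 315.263.
The gap between the two covered legs is KRW 420,784,685.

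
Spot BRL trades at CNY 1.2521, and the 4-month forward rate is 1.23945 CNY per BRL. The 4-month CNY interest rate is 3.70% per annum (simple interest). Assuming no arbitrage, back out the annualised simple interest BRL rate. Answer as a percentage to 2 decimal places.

T = 4/12 years.
CIP gives F = S · g_CNY/g_BRL, so g_CNY/g_BRL = 1.23945/1.2521 = 0.9898970.
CNY growth factor: 1 + 0.0370×4/12 = 1.0123333.
That pins the BRL growth at 1.0226653.
r = (1.0226653 − 1)/(4/12) = 0.067996 → 6.80%.

6.80%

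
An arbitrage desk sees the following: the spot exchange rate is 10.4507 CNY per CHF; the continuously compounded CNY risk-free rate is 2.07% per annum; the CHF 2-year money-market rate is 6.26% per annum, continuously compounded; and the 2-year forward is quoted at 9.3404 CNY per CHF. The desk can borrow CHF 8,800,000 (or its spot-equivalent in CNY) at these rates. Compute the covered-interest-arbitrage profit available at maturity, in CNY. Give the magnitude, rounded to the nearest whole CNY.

T = 2 years.
Keep in CHF, deliver into the forward: 8,800,000·1.1333751054·9.3404 = CNY 93,158,356.14.
Swap to CNY now, deposit: 8,800,000·10.4507·1.0422689297 = CNY 95,853,471.15.
The quoted forward undervalues CHF, so borrow CHF, convert to CNY at spot, deposit the CNY at 2.07%, and buy CHF forward at 9.3404 to cover the loan.
Profit = 95,853,471.15 − 93,158,356.14 = CNY 2,695,115.

CNY 2,695,115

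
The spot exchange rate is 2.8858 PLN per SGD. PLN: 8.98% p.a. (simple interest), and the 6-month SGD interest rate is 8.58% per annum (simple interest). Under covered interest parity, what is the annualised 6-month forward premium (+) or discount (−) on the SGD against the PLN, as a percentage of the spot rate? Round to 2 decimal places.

+0.38%

T = 6/12 years.
CIP forward (PLN per SGD) = 2.8858 × 1.044900/1.042900 = 2.8913342.
Annualised premium = (F − S)/S × (1/T) = (2.8913342 − 2.8858)/2.8858 ÷ (6/12) = 0.38%.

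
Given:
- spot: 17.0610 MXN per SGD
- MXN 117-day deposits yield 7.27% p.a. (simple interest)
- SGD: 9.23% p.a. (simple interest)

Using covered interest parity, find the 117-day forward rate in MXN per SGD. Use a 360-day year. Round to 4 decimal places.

T = 117/360 years.
MXN accumulates by 1 + 0.0727×117/360 = 1.0236275.
SGD accumulates by 1 + 0.0923×117/360 = 1.0299975.
Forward (MXN per SGD) = 17.061 × 1.0236275 / 1.0299975 = 16.955487.

16.9555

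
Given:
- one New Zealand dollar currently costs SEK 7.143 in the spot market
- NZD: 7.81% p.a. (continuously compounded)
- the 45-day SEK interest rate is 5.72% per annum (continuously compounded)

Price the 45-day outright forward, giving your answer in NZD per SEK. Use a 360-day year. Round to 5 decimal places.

0.14036

T = 45/360 years.
SEK growth factor: e^(0.0572×45/360) = 1.0071756.
Growth of 1 NZD over T: e^(0.0781×45/360) = 1.0098103.
Forward (SEK per NZD) = 7.143 × 1.0071756 / 1.0098103 = 7.124363.
Quoted the other way: 1/7.124363 = 0.14036 NZD per SEK.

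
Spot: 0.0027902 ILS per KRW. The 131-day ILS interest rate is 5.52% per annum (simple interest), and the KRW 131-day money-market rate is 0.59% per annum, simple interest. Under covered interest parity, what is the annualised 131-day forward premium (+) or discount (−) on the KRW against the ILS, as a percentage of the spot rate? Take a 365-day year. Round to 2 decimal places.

+4.92%

T = 131/365 years.
CIP forward (ILS per KRW) = 0.0027902 × 1.0198115/1.0021175 = 0.0028394655.
(F − S)/S ÷ T = (0.0028394655 − 0.0027902)/0.0027902/(131/365) = 0.049196 → 4.92%.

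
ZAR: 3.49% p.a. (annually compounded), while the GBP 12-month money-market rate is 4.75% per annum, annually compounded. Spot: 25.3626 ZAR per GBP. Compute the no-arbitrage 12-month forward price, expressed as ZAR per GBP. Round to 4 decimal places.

25.0575

T = 1 year.
Growth of 1 ZAR over T: (1 + 0.0349)^1 = 1.034900.
GBP growth factor: (1 + 0.0475)^1 = 1.047500.
So F = 25.3626 × 1.034900 / 1.047500 = 25.057522 (ZAR/GBP).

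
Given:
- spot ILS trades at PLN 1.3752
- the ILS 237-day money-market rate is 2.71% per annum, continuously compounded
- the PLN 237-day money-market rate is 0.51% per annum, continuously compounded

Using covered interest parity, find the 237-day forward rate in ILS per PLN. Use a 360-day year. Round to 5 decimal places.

T = 237/360 years.
PLN accumulates by e^(0.0051×237/360) = 1.0033631.
ILS accumulates by e^(0.0271×237/360) = 1.0180009.
Forward (PLN per ILS) = 1.3752 × 1.0033631 / 1.0180009 = 1.355426.
Quoted the other way: 1/1.355426 = 0.73778 ILS per PLN.

0.73778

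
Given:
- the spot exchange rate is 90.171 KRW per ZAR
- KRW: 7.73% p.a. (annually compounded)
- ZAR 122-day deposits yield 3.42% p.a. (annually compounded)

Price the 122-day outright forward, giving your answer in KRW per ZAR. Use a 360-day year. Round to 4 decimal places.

91.4273

T = 122/360 years.
Growth of 1 KRW over T: (1 + 0.0773)^(122/360) = 1.025554.
Growth of 1 ZAR over T: (1 + 0.0342)^(122/360) = 1.0114614.
CIP: F = S · (grow KRW)/(grow ZAR) = 90.171 × 1.025554/1.0114614 = 91.427344 KRW per ZAR.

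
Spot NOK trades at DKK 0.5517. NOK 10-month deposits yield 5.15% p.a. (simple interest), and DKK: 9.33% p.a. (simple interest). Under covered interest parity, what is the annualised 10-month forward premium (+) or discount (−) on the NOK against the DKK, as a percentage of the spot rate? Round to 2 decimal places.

T = 10/12 years.
No-arbitrage forward: 0.5517 × 1.077750 / 1.0429167 = 0.5701267 DKK/NOK.
Annualised premium = (F − S)/S × (1/T) = (0.5701267 − 0.5517)/0.5517 ÷ (10/12) = 4.01%.

+4.01%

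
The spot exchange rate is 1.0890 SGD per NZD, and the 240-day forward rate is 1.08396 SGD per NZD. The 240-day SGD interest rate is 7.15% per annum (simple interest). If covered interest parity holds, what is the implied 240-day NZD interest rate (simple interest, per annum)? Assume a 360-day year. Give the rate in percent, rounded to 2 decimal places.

T = 240/360 years.
By CIP, F/S equals the SGD-to-NZD growth ratio: 1.08396/1.089 = 0.9953719.
The SGD side grows by 1 + 0.0715×240/360 = 1.0476667.
That pins the NZD growth at 1.052538.
r = (1.052538 − 1)/(240/360) = 0.078807 → 7.88%.

7.88%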